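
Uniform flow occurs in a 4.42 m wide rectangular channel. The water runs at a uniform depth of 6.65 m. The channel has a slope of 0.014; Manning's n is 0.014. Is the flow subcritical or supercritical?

Flow area A = b·y = 4.42 × 6.65 = 29.39 m². Wetted perimeter P = b + 2y = 4.42 + 2×6.65 = 17.72 m.
Hydraulic radius R = A/P = 29.39/17.72 = 1.659 m.
V = (1/n) R^(2/3) √S = (1/0.014) × 1.659^(2/3) × √0.014 = 11.84 m/s. Hydraulic depth D_h = A/T = 29.39/4.42 = 6.65 m.
Froude number Fr = V/√(g·D_h) = 11.84/√(9.81×6.65) = 1.47, which is greater than 1, so the flow is supercritical.

supercritical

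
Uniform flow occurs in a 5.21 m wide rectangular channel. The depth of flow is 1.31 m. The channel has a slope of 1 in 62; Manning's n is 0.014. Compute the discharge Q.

Q = 56.5 m³/s

Flow area A = b·y = 5.21 × 1.31 = 6.825 m². Wetted perimeter P = b + 2y = 5.21 + 2×1.31 = 7.83 m.
Hydraulic radius R = A/P = 6.825/7.83 = 0.8717 m.
Manning's equation: Q = (1/n) A R^(2/3) S^(1/2) = (1/0.014) × 6.825 × 0.8717^(2/3) × 0.01613^(1/2) = 56.5 m³/s.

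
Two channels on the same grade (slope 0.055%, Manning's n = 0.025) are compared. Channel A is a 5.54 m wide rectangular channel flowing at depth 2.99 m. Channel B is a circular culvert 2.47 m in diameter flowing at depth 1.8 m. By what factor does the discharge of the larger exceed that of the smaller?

6.89

Channel A: Flow area A = b·y = 5.54 × 2.99 = 16.56 m². Wetted perimeter P = b + 2y = 5.54 + 2×2.99 = 11.52 m. Hydraulic radius R = A/P = 16.56/11.52 = 1.438 m. Q_A = (1/0.025)·16.56·1.438^(2/3)·√0.00055 = 19.8 m³/s.
Channel B: For a circular section of diameter D = 2.47 m at depth y = 1.8 m, the central angle is θ = 2 arccos(1 − 2y/D) = 4.092 rad. Then A = (D²/8)(θ − sin θ) = 3.741 m² and P = Dθ/2 = 5.054 m. Hydraulic radius R = A/P = 3.741/5.054 = 0.7403 m. Q_B = (1/0.025)·3.741·0.7403^(2/3)·√0.00055 = 2.872 m³/s.
The larger discharge is 19.8 m³/s and the smaller is 2.872 m³/s; the ratio is 6.89.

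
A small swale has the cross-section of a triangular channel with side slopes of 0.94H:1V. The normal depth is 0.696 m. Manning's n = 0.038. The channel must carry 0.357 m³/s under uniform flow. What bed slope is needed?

S = 0.00601

For a triangular section with side slope z = 0.94: A = zy² = 0.94×0.696² = 0.4554 m²; P = 2y√(1+z²) = 2×0.696×1.372 = 1.91 m.
Hydraulic radius R = A/P = 0.4554/1.91 = 0.2383 m.
From Manning's equation, S = [nQ / (1 A R^(2/3))]² = [0.038 × 0.357 / (1 × 0.4554 × 0.2383^(2/3))]² = 0.00601.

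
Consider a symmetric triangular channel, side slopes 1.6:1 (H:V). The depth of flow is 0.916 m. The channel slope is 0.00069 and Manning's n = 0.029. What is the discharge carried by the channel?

For a triangular section with side slope z = 1.6: A = zy² = 1.6×0.916² = 1.342 m²; P = 2y√(1+z²) = 2×0.916×1.887 = 3.457 m.
Hydraulic radius R = A/P = 1.342/3.457 = 0.3884 m.
Manning's equation: Q = (1/n) A R^(2/3) S^(1/2) = (1/0.029) × 1.342 × 0.3884^(2/3) × 0.00069^(1/2) = 0.647 m³/s.

Q = 0.647 m³/s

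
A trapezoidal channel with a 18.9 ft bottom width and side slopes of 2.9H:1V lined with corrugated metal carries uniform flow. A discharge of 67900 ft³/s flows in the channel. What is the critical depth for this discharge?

At critical depth, Q² T / (g A³) = 1, i.e. A³/T = Q²/g = 67900²/32.2 = 143200000.
Try y = 36.3 ft: A³/T = 399100000 — over.
Try y = 21.1 ft: A³/T = 34160000 — short.
Try y = 29 ft: A³/T = 142400000 — close enough.

y_c = 29 ft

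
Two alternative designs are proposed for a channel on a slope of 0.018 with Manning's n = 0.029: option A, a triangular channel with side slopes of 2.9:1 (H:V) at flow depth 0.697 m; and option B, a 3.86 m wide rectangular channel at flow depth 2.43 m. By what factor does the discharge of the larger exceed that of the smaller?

Channel A: For a triangular section with side slope z = 2.9: A = zy² = 2.9×0.697² = 1.409 m²; P = 2y√(1+z²) = 2×0.697×3.068 = 4.276 m. Hydraulic radius R = A/P = 1.409/4.276 = 0.3295 m. Q_A = (1/0.029)·1.409·0.3295^(2/3)·√0.018 = 3.109 m³/s.
Channel B: Flow area A = b·y = 3.86 × 2.43 = 9.38 m². Wetted perimeter P = b + 2y = 3.86 + 2×2.43 = 8.72 m. Hydraulic radius R = A/P = 9.38/8.72 = 1.076 m. Q_B = (1/0.029)·9.38·1.076^(2/3)·√0.018 = 45.56 m³/s.
The larger discharge is 45.56 m³/s and the smaller is 3.109 m³/s; the ratio is 14.7.

14.7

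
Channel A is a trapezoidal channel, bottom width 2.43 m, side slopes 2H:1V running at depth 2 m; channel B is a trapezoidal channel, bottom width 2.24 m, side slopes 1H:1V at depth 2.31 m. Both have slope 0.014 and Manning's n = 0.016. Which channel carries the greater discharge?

channel A

Channel A: With bottom width b = 2.43 m and side slope z = 2: A = (b + zy)y = (2.43 + 2×2)×2 = 12.86 m²; P = b + 2y√(1+z²) = 2.43 + 2×2×2.236 = 11.37 m. Hydraulic radius R = A/P = 12.86/11.37 = 1.131 m. Q_A = (1/0.016)·12.86·1.131^(2/3)·√0.014 = 103.2 m³/s.
Channel B: With bottom width b = 2.24 m and side slope z = 1: A = (b + zy)y = (2.24 + 1×2.31)×2.31 = 10.51 m²; P = b + 2y√(1+z²) = 2.24 + 2×2.31×1.414 = 8.774 m. Hydraulic radius R = A/P = 10.51/8.774 = 1.198 m. Q_B = (1/0.016)·10.51·1.198^(2/3)·√0.014 = 87.67 m³/s.
Q_A = 103.2 m³/s vs Q_B = 87.67 m³/s, so channel A carries more.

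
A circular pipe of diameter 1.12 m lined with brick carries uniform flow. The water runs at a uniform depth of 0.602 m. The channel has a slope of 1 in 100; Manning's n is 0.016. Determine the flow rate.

Q = 1.49 m³/s

For a circular section of diameter D = 1.12 m at depth y = 0.602 m, the central angle is θ = 2 arccos(1 − 2y/D) = 3.292 rad. Then A = (D²/8)(θ − sin θ) = 0.5396 m² and P = Dθ/2 = 1.843 m.
Hydraulic radius R = A/P = 0.5396/1.843 = 0.2927 m.
Manning's equation: Q = (1/n) A R^(2/3) S^(1/2) = (1/0.016) × 0.5396 × 0.2927^(2/3) × 0.01^(1/2) = 1.49 m³/s.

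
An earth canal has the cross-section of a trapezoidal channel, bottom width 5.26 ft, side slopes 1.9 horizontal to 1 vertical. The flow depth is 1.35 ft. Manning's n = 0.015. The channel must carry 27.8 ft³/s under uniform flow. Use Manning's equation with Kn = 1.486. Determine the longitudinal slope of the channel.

With bottom width b = 5.26 ft and side slope z = 1.9: A = (b + zy)y = (5.26 + 1.9×1.35)×1.35 = 10.56 ft²; P = b + 2y√(1+z²) = 5.26 + 2×1.35×2.147 = 11.06 ft.
Hydraulic radius R = A/P = 10.56/11.06 = 0.9554 ft.
From Manning's equation, S = [nQ / (1.486 A R^(2/3))]² = [0.015 × 27.8 / (1.486 × 10.56 × 0.9554^(2/3))]² = 0.00075.

S = 0.00075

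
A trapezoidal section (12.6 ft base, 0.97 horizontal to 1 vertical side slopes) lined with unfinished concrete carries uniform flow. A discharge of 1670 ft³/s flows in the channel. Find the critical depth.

At critical depth, Q² T / (g A³) = 1, i.e. A³/T = Q²/g = 1670²/32.2 = 86610.
Trying y = 7.41 ft: A³/T = 116900 — high.
Trying y = 6.81 ft: A³/T = 86680 — close enough.

y_c = 6.81 ft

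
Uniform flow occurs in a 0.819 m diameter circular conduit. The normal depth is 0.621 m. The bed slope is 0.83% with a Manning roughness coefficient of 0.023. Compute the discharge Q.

For a circular section of diameter D = 0.819 m at depth y = 0.621 m, the central angle is θ = 2 arccos(1 − 2y/D) = 4.227 rad. Then A = (D²/8)(θ − sin θ) = 0.4286 m² and P = Dθ/2 = 1.731 m.
Hydraulic radius R = A/P = 0.4286/1.731 = 0.2476 m.
Manning's equation: Q = (1/n) A R^(2/3) S^(1/2) = (1/0.023) × 0.4286 × 0.2476^(2/3) × 0.0083^(1/2) = 0.669 m³/s.

Q = 0.669 m³/s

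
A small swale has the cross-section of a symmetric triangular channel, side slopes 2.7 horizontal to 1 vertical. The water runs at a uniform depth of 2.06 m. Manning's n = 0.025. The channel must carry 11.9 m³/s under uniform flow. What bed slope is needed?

S = 0.000706

For a triangular section with side slope z = 2.7: A = zy² = 2.7×2.06² = 11.46 m²; P = 2y√(1+z²) = 2×2.06×2.879 = 11.86 m.
Hydraulic radius R = A/P = 11.46/11.86 = 0.9659 m.
From Manning's equation, S = [nQ / (1 A R^(2/3))]² = [0.025 × 11.9 / (1 × 11.46 × 0.9659^(2/3))]² = 0.000706.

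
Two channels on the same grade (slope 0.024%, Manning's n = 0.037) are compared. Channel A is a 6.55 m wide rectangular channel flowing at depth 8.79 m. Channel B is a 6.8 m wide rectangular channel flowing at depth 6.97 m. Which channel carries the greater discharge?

channel A

Channel A: Flow area A = b·y = 6.55 × 8.79 = 57.57 m². Wetted perimeter P = b + 2y = 6.55 + 2×8.79 = 24.13 m. Hydraulic radius R = A/P = 57.57/24.13 = 2.386 m. Q_A = (1/0.037)·57.57·2.386^(2/3)·√0.00024 = 43.04 m³/s.
Channel B: Flow area A = b·y = 6.8 × 6.97 = 47.4 m². Wetted perimeter P = b + 2y = 6.8 + 2×6.97 = 20.74 m. Hydraulic radius R = A/P = 47.4/20.74 = 2.285 m. Q_B = (1/0.037)·47.4·2.285^(2/3)·√0.00024 = 34.43 m³/s.
Q_A = 43.04 m³/s vs Q_B = 34.43 m³/s, so channel A carries more.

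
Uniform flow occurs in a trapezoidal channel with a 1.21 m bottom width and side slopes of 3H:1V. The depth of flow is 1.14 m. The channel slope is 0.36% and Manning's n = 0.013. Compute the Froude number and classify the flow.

With bottom width b = 1.21 m and side slope z = 3: A = (b + zy)y = (1.21 + 3×1.14)×1.14 = 5.278 m²; P = b + 2y√(1+z²) = 1.21 + 2×1.14×3.162 = 8.42 m.
Hydraulic radius R = A/P = 5.278/8.42 = 0.6269 m.
V = (1/n) R^(2/3) √S = (1/0.013) × 0.6269^(2/3) × √0.0036 = 3.381 m/s. Hydraulic depth D_h = A/T = 5.278/8.05 = 0.6557 m.
Froude number Fr = V/√(g·D_h) = 3.381/√(9.81×0.6557) = 1.33, which is greater than 1, so the flow is supercritical.

supercritical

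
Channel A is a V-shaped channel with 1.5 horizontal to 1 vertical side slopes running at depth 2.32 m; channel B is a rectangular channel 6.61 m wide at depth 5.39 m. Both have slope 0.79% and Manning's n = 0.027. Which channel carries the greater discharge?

channel B

Channel A: For a triangular section with side slope z = 1.5: A = zy² = 1.5×2.32² = 8.074 m²; P = 2y√(1+z²) = 2×2.32×1.803 = 8.365 m. Hydraulic radius R = A/P = 8.074/8.365 = 0.9652 m. Q_A = (1/0.027)·8.074·0.9652^(2/3)·√0.0079 = 25.96 m³/s.
Channel B: Flow area A = b·y = 6.61 × 5.39 = 35.63 m². Wetted perimeter P = b + 2y = 6.61 + 2×5.39 = 17.39 m. Hydraulic radius R = A/P = 35.63/17.39 = 2.049 m. Q_B = (1/0.027)·35.63·2.049^(2/3)·√0.0079 = 189.2 m³/s.
Q_A = 25.96 m³/s vs Q_B = 189.2 m³/s, so channel B carries more.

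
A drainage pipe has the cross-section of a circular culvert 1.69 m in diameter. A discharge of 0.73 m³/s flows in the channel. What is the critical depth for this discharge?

At critical depth, Q² T / (g A³) = 1, i.e. A³/T = Q²/g = 0.73²/9.81 = 0.05432.
Trying y = 0.31 m: A³/T = 0.01717 — short.
Trying y = 0.465 m: A³/T = 0.08368 — over.
Trying y = 0.416 m: A³/T = 0.05425 — ≈ 0.05432.

y_c = 0.416 m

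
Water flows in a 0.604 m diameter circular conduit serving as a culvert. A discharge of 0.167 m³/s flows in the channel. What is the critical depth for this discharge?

y_c = 0.262 m

At critical depth, Q² T / (g A³) = 1, i.e. A³/T = Q²/g = 0.167²/9.81 = 0.002843.
Try y = 0.299 m: A³/T = 0.004686 — too large.
Try y = 0.262 m: A³/T = 0.002827 — matches.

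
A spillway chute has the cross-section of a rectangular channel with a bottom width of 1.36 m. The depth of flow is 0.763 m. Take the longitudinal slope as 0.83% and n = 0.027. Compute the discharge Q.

Flow area A = b·y = 1.36 × 0.763 = 1.038 m². Wetted perimeter P = b + 2y = 1.36 + 2×0.763 = 2.886 m.
Hydraulic radius R = A/P = 1.038/2.886 = 0.3596 m.
Manning's equation: Q = (1/n) A R^(2/3) S^(1/2) = (1/0.027) × 1.038 × 0.3596^(2/3) × 0.0083^(1/2) = 1.77 m³/s.

Q = 1.77 m³/s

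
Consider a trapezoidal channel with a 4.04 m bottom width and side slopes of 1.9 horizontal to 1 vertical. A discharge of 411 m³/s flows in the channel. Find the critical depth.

y_c = 5.29 m

At critical depth, Q² T / (g A³) = 1, i.e. A³/T = Q²/g = 411²/9.81 = 17220.
At y = 3.78 m: A³/T = 4147 — short.
At y = 5.29 m: A³/T = 17160 — ≈ 17220.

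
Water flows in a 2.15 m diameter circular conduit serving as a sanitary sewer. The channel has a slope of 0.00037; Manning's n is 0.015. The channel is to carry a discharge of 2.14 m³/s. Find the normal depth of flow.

y_n = 1.32 m

Manning's equation rearranged: A R^(2/3) = nQ / (1·√S) = 0.015 × 2.14 / (√0.00037) = 1.669.
Try y = 1.54 m: A R^(2/3) = 2.07 — over.
Try y = 1.01 m: A R^(2/3) = 1.078 — short.
Try y = 1.32 m: A R^(2/3) = 1.67 — matches.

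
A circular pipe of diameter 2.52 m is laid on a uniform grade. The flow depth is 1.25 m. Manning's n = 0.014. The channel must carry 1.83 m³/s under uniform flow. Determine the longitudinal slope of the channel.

S = 0.000201

For a circular section of diameter D = 2.52 m at depth y = 1.25 m, the central angle is θ = 2 arccos(1 − 2y/D) = 3.126 rad. Then A = (D²/8)(θ − sin θ) = 2.469 m² and P = Dθ/2 = 3.938 m.
Hydraulic radius R = A/P = 2.469/3.938 = 0.6268 m.
From Manning's equation, S = [nQ / (1 A R^(2/3))]² = [0.014 × 1.83 / (1 × 2.469 × 0.6268^(2/3))]² = 0.000201.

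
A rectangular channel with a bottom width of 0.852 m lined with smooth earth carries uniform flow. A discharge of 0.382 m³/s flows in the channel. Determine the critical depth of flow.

y_c = 0.274 m

For a rectangular channel, critical depth y_c = (q²/g)^(1/3) where q = Q/b = 0.382/0.852 = 0.4484 m²/s.
So y_c = (0.4484²/9.81)^(1/3) = 0.274 m.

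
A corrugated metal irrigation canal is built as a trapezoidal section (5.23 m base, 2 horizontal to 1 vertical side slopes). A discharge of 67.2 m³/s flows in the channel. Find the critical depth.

y_c = 1.98 m

At critical depth, Q² T / (g A³) = 1, i.e. A³/T = Q²/g = 67.2²/9.81 = 460.3.
At y = 1.48 m: A³/T = 159.7 — low.
At y = 2.2 m: A³/T = 677.8 — high.
At y = 1.98 m: A³/T = 458.2 — ≈ 460.3.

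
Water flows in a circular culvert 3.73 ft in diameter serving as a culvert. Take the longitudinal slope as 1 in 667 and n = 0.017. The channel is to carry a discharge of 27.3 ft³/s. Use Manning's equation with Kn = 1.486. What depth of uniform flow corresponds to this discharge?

Manning's equation rearranged: A R^(2/3) = nQ / (1.486·√S) = 0.017 × 27.3 / (1.486 × √0.001499) = 8.066.
Try y = 2.05 ft: A R^(2/3) = 6.102 — low.
Try y = 2.91 ft: A R^(2/3) = 9.937 — high.
Try y = 2.46 ft: A R^(2/3) = 8.053 — ≈ 8.066.

y_n = 2.46 ft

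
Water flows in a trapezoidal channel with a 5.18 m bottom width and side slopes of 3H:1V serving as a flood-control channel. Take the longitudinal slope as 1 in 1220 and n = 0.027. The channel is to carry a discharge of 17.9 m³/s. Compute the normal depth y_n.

Manning's equation rearranged: A R^(2/3) = nQ / (1·√S) = 0.027 × 17.9 / (√0.0008197) = 16.88.
Trying y = 1.99 m: A R^(2/3) = 25.73 — over.
Trying y = 1.62 m: A R^(2/3) = 16.85 — matches.

y_n = 1.62 m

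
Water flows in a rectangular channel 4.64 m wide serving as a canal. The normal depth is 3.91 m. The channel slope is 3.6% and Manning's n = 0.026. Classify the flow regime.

Flow area A = b·y = 4.64 × 3.91 = 18.14 m². Wetted perimeter P = b + 2y = 4.64 + 2×3.91 = 12.46 m.
Hydraulic radius R = A/P = 18.14/12.46 = 1.456 m.
V = (1/n) R^(2/3) √S = (1/0.026) × 1.456^(2/3) × √0.036 = 9.375 m/s. Hydraulic depth D_h = A/T = 18.14/4.64 = 3.91 m.
Froude number Fr = V/√(g·D_h) = 9.375/√(9.81×3.91) = 1.51, which is greater than 1, so the flow is supercritical.

supercritical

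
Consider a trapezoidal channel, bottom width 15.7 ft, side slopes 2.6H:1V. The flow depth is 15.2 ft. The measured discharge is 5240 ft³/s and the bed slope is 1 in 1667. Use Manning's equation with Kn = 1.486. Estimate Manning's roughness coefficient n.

With bottom width b = 15.7 ft and side slope z = 2.6: A = (b + zy)y = (15.7 + 2.6×15.2)×15.2 = 839.3 ft²; P = b + 2y√(1+z²) = 15.7 + 2×15.2×2.786 = 100.4 ft.
Hydraulic radius R = A/P = 839.3/100.4 = 8.361 ft.
Rearranging Manning's equation: n = (1.486/Q) A R^(2/3) S^(1/2) = (1.486/5240) × 839.3 × 8.361^(2/3) × √0.0005999 = 0.024.

n = 0.024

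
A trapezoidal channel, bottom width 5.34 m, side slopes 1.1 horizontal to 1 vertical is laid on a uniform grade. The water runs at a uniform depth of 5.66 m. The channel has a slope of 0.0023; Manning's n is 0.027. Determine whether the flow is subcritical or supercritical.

subcritical

With bottom width b = 5.34 m and side slope z = 1.1: A = (b + zy)y = (5.34 + 1.1×5.66)×5.66 = 65.46 m²; P = b + 2y√(1+z²) = 5.34 + 2×5.66×1.487 = 22.17 m.
Hydraulic radius R = A/P = 65.46/22.17 = 2.953 m.
V = (1/n) R^(2/3) √S = (1/0.027) × 2.953^(2/3) × √0.0023 = 3.656 m/s. Hydraulic depth D_h = A/T = 65.46/17.79 = 3.679 m.
Froude number Fr = V/√(g·D_h) = 3.656/√(9.81×3.679) = 0.609, which is less than 1, so the flow is subcritical.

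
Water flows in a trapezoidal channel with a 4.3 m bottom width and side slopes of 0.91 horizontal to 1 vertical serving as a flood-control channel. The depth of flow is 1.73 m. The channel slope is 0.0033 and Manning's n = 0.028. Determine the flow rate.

With bottom width b = 4.3 m and side slope z = 0.91: A = (b + zy)y = (4.3 + 0.91×1.73)×1.73 = 10.16 m²; P = b + 2y√(1+z²) = 4.3 + 2×1.73×1.352 = 8.978 m.
Hydraulic radius R = A/P = 10.16/8.978 = 1.132 m.
Manning's equation: Q = (1/n) A R^(2/3) S^(1/2) = (1/0.028) × 10.16 × 1.132^(2/3) × 0.0033^(1/2) = 22.6 m³/s.

Q = 22.6 m³/s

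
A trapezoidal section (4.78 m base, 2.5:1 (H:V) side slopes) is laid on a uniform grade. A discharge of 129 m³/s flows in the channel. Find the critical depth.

y_c = 2.72 m

At critical depth, Q² T / (g A³) = 1, i.e. A³/T = Q²/g = 129²/9.81 = 1696.
At y = 2.24 m: A³/T = 786.6 — low.
At y = 3.08 m: A³/T = 2814 — high.
At y = 2.72 m: A³/T = 1700 — matches.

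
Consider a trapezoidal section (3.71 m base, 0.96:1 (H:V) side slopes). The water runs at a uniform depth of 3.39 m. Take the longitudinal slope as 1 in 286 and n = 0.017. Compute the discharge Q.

With bottom width b = 3.71 m and side slope z = 0.96: A = (b + zy)y = (3.71 + 0.96×3.39)×3.39 = 23.61 m²; P = b + 2y√(1+z²) = 3.71 + 2×3.39×1.386 = 13.11 m.
Hydraulic radius R = A/P = 23.61/13.11 = 1.801 m.
Manning's equation: Q = (1/n) A R^(2/3) S^(1/2) = (1/0.017) × 23.61 × 1.801^(2/3) × 0.003497^(1/2) = 122 m³/s.

Q = 122 m³/s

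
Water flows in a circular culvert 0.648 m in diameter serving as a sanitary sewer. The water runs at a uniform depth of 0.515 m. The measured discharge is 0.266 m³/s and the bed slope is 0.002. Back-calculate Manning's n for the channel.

For a circular section of diameter D = 0.648 m at depth y = 0.515 m, the central angle is θ = 2 arccos(1 − 2y/D) = 4.402 rad. Then A = (D²/8)(θ − sin θ) = 0.2811 m² and P = Dθ/2 = 1.426 m.
Hydraulic radius R = A/P = 0.2811/1.426 = 0.197 m.
Rearranging Manning's equation: n = (1/Q) A R^(2/3) S^(1/2) = (1/0.266) × 0.2811 × 0.197^(2/3) × √0.002 = 0.016.

n = 0.016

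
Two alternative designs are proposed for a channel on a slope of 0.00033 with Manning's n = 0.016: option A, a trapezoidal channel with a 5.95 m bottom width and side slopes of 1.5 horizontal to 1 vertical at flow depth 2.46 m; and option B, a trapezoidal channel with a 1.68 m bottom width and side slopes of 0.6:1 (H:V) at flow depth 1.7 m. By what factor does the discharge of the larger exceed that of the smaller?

Channel A: With bottom width b = 5.95 m and side slope z = 1.5: A = (b + zy)y = (5.95 + 1.5×2.46)×2.46 = 23.71 m²; P = b + 2y√(1+z²) = 5.95 + 2×2.46×1.803 = 14.82 m. Hydraulic radius R = A/P = 23.71/14.82 = 1.6 m. Q_A = (1/0.016)·23.71·1.6^(2/3)·√0.00033 = 36.84 m³/s.
Channel B: With bottom width b = 1.68 m and side slope z = 0.6: A = (b + zy)y = (1.68 + 0.6×1.7)×1.7 = 4.59 m²; P = b + 2y√(1+z²) = 1.68 + 2×1.7×1.166 = 5.645 m. Hydraulic radius R = A/P = 4.59/5.645 = 0.8131 m. Q_B = (1/0.016)·4.59·0.8131^(2/3)·√0.00033 = 4.54 m³/s.
The larger discharge is 36.84 m³/s and the smaller is 4.54 m³/s; the ratio is 8.11.

8.11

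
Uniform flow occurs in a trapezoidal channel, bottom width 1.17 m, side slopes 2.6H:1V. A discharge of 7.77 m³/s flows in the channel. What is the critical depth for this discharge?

At critical depth, Q² T / (g A³) = 1, i.e. A³/T = Q²/g = 7.77²/9.81 = 6.154.
Trying y = 1.08 m: A³/T = 11.69 — too large.
Trying y = 0.71 m: A³/T = 2.02 — too small.
Trying y = 0.929 m: A³/T = 6.158 — matches.

y_c = 0.929 m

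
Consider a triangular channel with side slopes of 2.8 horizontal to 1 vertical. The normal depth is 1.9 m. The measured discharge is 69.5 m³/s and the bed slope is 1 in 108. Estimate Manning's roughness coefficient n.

For a triangular section with side slope z = 2.8: A = zy² = 2.8×1.9² = 10.11 m²; P = 2y√(1+z²) = 2×1.9×2.973 = 11.3 m.
Hydraulic radius R = A/P = 10.11/11.3 = 0.8947 m.
Rearranging Manning's equation: n = (1/Q) A R^(2/3) S^(1/2) = (1/69.5) × 10.11 × 0.8947^(2/3) × √0.009259 = 0.013.

n = 0.013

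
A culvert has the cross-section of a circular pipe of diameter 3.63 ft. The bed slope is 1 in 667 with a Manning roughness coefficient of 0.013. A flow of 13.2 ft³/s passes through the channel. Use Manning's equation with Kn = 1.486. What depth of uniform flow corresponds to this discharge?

Manning's equation rearranged: A R^(2/3) = nQ / (1.486·√S) = 0.013 × 13.2 / (1.486 × √0.001499) = 2.982.
Try y = 1.63 ft: A R^(2/3) = 4.025 — over.
Try y = 1.38 ft: A R^(2/3) = 2.977 — close enough.

y_n = 1.38 ft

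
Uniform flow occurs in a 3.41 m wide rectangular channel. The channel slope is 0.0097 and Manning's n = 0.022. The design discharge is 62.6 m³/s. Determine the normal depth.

Manning's equation rearranged: A R^(2/3) = nQ / (1·√S) = 0.022 × 62.6 / (√0.0097) = 13.98.
Try y = 2.99 m: A R^(2/3) = 10.77 — low.
Try y = 4.73 m: A R^(2/3) = 18.75 — high.
Try y = 3.7 m: A R^(2/3) = 13.99 — close enough.

y_n = 3.7 m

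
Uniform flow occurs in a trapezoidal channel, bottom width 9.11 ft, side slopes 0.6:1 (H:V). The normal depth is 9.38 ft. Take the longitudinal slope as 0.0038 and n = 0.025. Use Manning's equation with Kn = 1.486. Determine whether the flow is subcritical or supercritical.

subcritical

With bottom width b = 9.11 ft and side slope z = 0.6: A = (b + zy)y = (9.11 + 0.6×9.38)×9.38 = 138.2 ft²; P = b + 2y√(1+z²) = 9.11 + 2×9.38×1.166 = 30.99 ft.
Hydraulic radius R = A/P = 138.2/30.99 = 4.461 ft.
V = (1.486/n) R^(2/3) √S = (1.486/0.025) × 4.461^(2/3) × √0.0038 = 9.93 ft/s. Hydraulic depth D_h = A/T = 138.2/20.37 = 6.788 ft.
Froude number Fr = V/√(g·D_h) = 9.93/√(32.2×6.788) = 0.672, which is less than 1, so the flow is subcritical.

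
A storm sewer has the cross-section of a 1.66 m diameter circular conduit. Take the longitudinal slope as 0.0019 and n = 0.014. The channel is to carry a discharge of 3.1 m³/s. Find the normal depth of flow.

Manning's equation rearranged: A R^(2/3) = nQ / (1·√S) = 0.014 × 3.1 / (√0.0019) = 0.9957.
Trying y = 0.937 m: A R^(2/3) = 0.7353 — too small.
Trying y = 1.41 m: A R^(2/3) = 1.24 — too large.
Trying y = 1.15 m: A R^(2/3) = 0.9945 — matches.

y_n = 1.15 m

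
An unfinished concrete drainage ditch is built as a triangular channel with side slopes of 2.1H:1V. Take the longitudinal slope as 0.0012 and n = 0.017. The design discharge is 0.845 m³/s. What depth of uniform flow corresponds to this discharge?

Manning's equation rearranged: A R^(2/3) = nQ / (1·√S) = 0.017 × 0.845 / (√0.0012) = 0.4147.
At y = 0.535 m: A R^(2/3) = 0.2331 — low.
At y = 0.664 m: A R^(2/3) = 0.4147 — matches.

y_n = 0.664 m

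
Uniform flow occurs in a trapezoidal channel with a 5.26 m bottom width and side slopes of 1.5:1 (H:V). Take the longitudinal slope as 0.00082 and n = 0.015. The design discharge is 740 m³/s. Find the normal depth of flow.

y_n = 8.36 m

Manning's equation rearranged: A R^(2/3) = nQ / (1·√S) = 0.015 × 740 / (√0.00082) = 387.6.
Trying y = 7.16 m: A R^(2/3) = 273.4 — low.
Trying y = 8.36 m: A R^(2/3) = 387.6 — close enough.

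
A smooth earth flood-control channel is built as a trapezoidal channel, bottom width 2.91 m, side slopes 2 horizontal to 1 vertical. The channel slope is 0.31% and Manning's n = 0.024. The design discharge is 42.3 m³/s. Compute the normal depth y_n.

y_n = 2.17 m

Manning's equation rearranged: A R^(2/3) = nQ / (1·√S) = 0.024 × 42.3 / (√0.0031) = 18.23.
Try y = 1.51 m: A R^(2/3) = 8.511 — low.
Try y = 2.17 m: A R^(2/3) = 18.23 — ≈ 18.23.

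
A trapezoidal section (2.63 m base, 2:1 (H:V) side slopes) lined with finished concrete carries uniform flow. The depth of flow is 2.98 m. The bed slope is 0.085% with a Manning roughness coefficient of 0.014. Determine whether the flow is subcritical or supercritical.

subcritical

With bottom width b = 2.63 m and side slope z = 2: A = (b + zy)y = (2.63 + 2×2.98)×2.98 = 25.6 m²; P = b + 2y√(1+z²) = 2.63 + 2×2.98×2.236 = 15.96 m.
Hydraulic radius R = A/P = 25.6/15.96 = 1.604 m.
V = (1/n) R^(2/3) √S = (1/0.014) × 1.604^(2/3) × √0.00085 = 2.854 m/s. Hydraulic depth D_h = A/T = 25.6/14.55 = 1.759 m.
Froude number Fr = V/√(g·D_h) = 2.854/√(9.81×1.759) = 0.687, which is less than 1, so the flow is subcritical.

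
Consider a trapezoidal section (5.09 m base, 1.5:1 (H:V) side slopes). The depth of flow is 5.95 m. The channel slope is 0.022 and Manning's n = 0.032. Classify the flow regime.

supercritical

With bottom width b = 5.09 m and side slope z = 1.5: A = (b + zy)y = (5.09 + 1.5×5.95)×5.95 = 83.39 m²; P = b + 2y√(1+z²) = 5.09 + 2×5.95×1.803 = 26.54 m.
Hydraulic radius R = A/P = 83.39/26.54 = 3.142 m.
V = (1/n) R^(2/3) √S = (1/0.032) × 3.142^(2/3) × √0.022 = 9.943 m/s. Hydraulic depth D_h = A/T = 83.39/22.94 = 3.635 m.
Froude number Fr = V/√(g·D_h) = 9.943/√(9.81×3.635) = 1.66, which is greater than 1, so the flow is supercritical.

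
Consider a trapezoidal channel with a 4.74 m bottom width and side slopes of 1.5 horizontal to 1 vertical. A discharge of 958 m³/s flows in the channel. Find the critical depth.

y_c = 8.21 m

At critical depth, Q² T / (g A³) = 1, i.e. A³/T = Q²/g = 958²/9.81 = 93550.
Try y = 6.2 m: A³/T = 28260 — low.
Try y = 9.21 m: A³/T = 154200 — high.
Try y = 8.21 m: A³/T = 93470 — close enough.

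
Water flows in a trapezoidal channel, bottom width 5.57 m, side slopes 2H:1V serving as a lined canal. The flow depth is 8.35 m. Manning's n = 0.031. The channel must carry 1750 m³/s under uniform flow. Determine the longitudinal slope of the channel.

S = 0.012

With bottom width b = 5.57 m and side slope z = 2: A = (b + zy)y = (5.57 + 2×8.35)×8.35 = 186 m²; P = b + 2y√(1+z²) = 5.57 + 2×8.35×2.236 = 42.91 m.
Hydraulic radius R = A/P = 186/42.91 = 4.333 m.
From Manning's equation, S = [nQ / (1 A R^(2/3))]² = [0.031 × 1750 / (1 × 186 × 4.333^(2/3))]² = 0.012.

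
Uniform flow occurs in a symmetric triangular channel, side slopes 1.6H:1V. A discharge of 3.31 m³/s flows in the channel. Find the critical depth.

y_c = 0.973 m

At critical depth, Q² T / (g A³) = 1, i.e. A³/T = Q²/g = 3.31²/9.81 = 1.117.
Try y = 0.752 m: A³/T = 0.3078 — too small.
Try y = 1.17 m: A³/T = 2.806 — too large.
Try y = 0.973 m: A³/T = 1.116 — close enough.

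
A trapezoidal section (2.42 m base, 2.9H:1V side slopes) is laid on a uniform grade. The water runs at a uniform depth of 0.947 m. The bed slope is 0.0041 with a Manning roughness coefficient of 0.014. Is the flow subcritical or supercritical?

With bottom width b = 2.42 m and side slope z = 2.9: A = (b + zy)y = (2.42 + 2.9×0.947)×0.947 = 4.892 m²; P = b + 2y√(1+z²) = 2.42 + 2×0.947×3.068 = 8.23 m.
Hydraulic radius R = A/P = 4.892/8.23 = 0.5945 m.
V = (1/n) R^(2/3) √S = (1/0.014) × 0.5945^(2/3) × √0.0041 = 3.234 m/s. Hydraulic depth D_h = A/T = 4.892/7.913 = 0.6183 m.
Froude number Fr = V/√(g·D_h) = 3.234/√(9.81×0.6183) = 1.31, which is greater than 1, so the flow is supercritical.

supercritical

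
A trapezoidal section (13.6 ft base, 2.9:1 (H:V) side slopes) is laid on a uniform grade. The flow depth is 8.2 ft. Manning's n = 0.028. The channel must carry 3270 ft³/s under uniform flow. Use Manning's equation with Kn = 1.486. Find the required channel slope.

With bottom width b = 13.6 ft and side slope z = 2.9: A = (b + zy)y = (13.6 + 2.9×8.2)×8.2 = 306.5 ft²; P = b + 2y√(1+z²) = 13.6 + 2×8.2×3.068 = 63.91 ft.
Hydraulic radius R = A/P = 306.5/63.91 = 4.796 ft.
From Manning's equation, S = [nQ / (1.486 A R^(2/3))]² = [0.028 × 3270 / (1.486 × 306.5 × 4.796^(2/3))]² = 0.005.

S = 0.005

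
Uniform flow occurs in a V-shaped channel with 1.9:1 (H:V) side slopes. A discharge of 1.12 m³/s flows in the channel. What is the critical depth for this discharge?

y_c = 0.589 m

At critical depth, Q² T / (g A³) = 1, i.e. A³/T = Q²/g = 1.12²/9.81 = 0.1279.
At y = 0.66 m: A³/T = 0.226 — high.
At y = 0.589 m: A³/T = 0.128 — close enough.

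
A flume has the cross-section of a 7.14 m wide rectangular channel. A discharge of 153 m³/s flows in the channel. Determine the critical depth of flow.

y_c = 3.6 m

For a rectangular channel, critical depth y_c = (q²/g)^(1/3) where q = Q/b = 153/7.14 = 21.43 m²/s.
So y_c = (21.43²/9.81)^(1/3) = 3.6 m.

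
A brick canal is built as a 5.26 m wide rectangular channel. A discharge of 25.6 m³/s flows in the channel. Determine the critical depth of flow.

For a rectangular channel, critical depth y_c = (q²/g)^(1/3) where q = Q/b = 25.6/5.26 = 4.867 m²/s.
So y_c = (4.867²/9.81)^(1/3) = 1.34 m.

y_c = 1.34 m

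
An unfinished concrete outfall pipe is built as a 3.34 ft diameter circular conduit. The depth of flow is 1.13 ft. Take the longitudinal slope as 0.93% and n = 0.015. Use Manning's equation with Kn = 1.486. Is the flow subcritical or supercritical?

supercritical

For a circular section of diameter D = 3.34 ft at depth y = 1.13 ft, the central angle is θ = 2 arccos(1 − 2y/D) = 2.483 rad. Then A = (D²/8)(θ − sin θ) = 2.609 ft² and P = Dθ/2 = 4.147 ft.
Hydraulic radius R = A/P = 2.609/4.147 = 0.6292 ft.
V = (1.486/n) R^(2/3) √S = (1.486/0.015) × 0.6292^(2/3) × √0.0093 = 7.015 ft/s. Hydraulic depth D_h = A/T = 2.609/3.161 = 0.8255 ft.
Froude number Fr = V/√(g·D_h) = 7.015/√(32.2×0.8255) = 1.36, which is greater than 1, so the flow is supercritical.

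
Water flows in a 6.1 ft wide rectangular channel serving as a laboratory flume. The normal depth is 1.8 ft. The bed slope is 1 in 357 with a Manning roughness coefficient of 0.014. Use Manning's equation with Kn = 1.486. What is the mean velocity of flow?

Flow area A = b·y = 6.1 × 1.8 = 10.98 ft². Wetted perimeter P = b + 2y = 6.1 + 2×1.8 = 9.7 ft.
Hydraulic radius R = A/P = 10.98/9.7 = 1.132 ft.
From Manning's equation, V = (1.486/n) R^(2/3) S^(1/2) = (1.486/0.014) × 1.132^(2/3) × 0.002801^(1/2) = 6.1 ft/s.

V = 6.1 ft/s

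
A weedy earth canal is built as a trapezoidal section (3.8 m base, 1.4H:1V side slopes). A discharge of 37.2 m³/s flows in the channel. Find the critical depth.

y_c = 1.72 m

At critical depth, Q² T / (g A³) = 1, i.e. A³/T = Q²/g = 37.2²/9.81 = 141.1.
Trying y = 2.07 m: A³/T = 277.8 — too large.
Trying y = 1.2 m: A³/T = 39.72 — too small.
Trying y = 1.72 m: A³/T = 141.3 — matches.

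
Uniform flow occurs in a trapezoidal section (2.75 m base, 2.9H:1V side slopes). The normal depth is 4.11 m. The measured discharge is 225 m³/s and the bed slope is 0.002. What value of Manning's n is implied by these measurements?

n = 0.02

With bottom width b = 2.75 m and side slope z = 2.9: A = (b + zy)y = (2.75 + 2.9×4.11)×4.11 = 60.29 m²; P = b + 2y√(1+z²) = 2.75 + 2×4.11×3.068 = 27.97 m.
Hydraulic radius R = A/P = 60.29/27.97 = 2.156 m.
Rearranging Manning's equation: n = (1/Q) A R^(2/3) S^(1/2) = (1/225) × 60.29 × 2.156^(2/3) × √0.002 = 0.02.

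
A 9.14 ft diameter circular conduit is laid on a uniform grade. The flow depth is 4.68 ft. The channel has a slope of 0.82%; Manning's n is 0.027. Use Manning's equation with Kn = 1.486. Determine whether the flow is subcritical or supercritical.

subcritical

For a circular section of diameter D = 9.14 ft at depth y = 4.68 ft, the central angle is θ = 2 arccos(1 − 2y/D) = 3.19 rad. Then A = (D²/8)(θ − sin θ) = 33.81 ft² and P = Dθ/2 = 14.58 ft.
Hydraulic radius R = A/P = 33.81/14.58 = 2.319 ft.
V = (1.486/n) R^(2/3) √S = (1.486/0.027) × 2.319^(2/3) × √0.0082 = 8.733 ft/s. Hydraulic depth D_h = A/T = 33.81/9.137 = 3.7 ft.
Froude number Fr = V/√(g·D_h) = 8.733/√(32.2×3.7) = 0.8, which is less than 1, so the flow is subcritical.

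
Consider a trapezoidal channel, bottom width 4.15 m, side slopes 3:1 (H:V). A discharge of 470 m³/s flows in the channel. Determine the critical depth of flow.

y_c = 4.85 m

At critical depth, Q² T / (g A³) = 1, i.e. A³/T = Q²/g = 470²/9.81 = 22520.
At y = 5.67 m: A³/T = 45250 — too large.
At y = 4.25 m: A³/T = 12500 — too small.
At y = 4.85 m: A³/T = 22440 — close enough.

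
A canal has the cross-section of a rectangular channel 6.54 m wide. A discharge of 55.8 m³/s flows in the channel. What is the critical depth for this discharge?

y_c = 1.95 m

For a rectangular channel, critical depth y_c = (q²/g)^(1/3) where q = Q/b = 55.8/6.54 = 8.532 m²/s.
So y_c = (8.532²/9.81)^(1/3) = 1.95 m.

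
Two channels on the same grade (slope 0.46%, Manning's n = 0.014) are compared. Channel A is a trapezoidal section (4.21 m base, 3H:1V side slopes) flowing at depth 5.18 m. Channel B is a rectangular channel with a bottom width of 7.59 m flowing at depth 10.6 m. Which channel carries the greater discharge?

channel A

Channel A: With bottom width b = 4.21 m and side slope z = 3: A = (b + zy)y = (4.21 + 3×5.18)×5.18 = 102.3 m²; P = b + 2y√(1+z²) = 4.21 + 2×5.18×3.162 = 36.97 m. Hydraulic radius R = A/P = 102.3/36.97 = 2.767 m. Q_A = (1/0.014)·102.3·2.767^(2/3)·√0.0046 = 976.9 m³/s.
Channel B: Flow area A = b·y = 7.59 × 10.6 = 80.45 m². Wetted perimeter P = b + 2y = 7.59 + 2×10.6 = 28.79 m. Hydraulic radius R = A/P = 80.45/28.79 = 2.795 m. Q_B = (1/0.014)·80.45·2.795^(2/3)·√0.0046 = 773.3 m³/s.
Q_A = 976.9 m³/s vs Q_B = 773.3 m³/s, so channel A carries more.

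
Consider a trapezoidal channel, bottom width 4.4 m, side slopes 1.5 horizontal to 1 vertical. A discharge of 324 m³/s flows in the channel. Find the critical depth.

y_c = 4.98 m

At critical depth, Q² T / (g A³) = 1, i.e. A³/T = Q²/g = 324²/9.81 = 10700.
Trying y = 4.33 m: A³/T = 6037 — too small.
Trying y = 5.69 m: A³/T = 18570 — too large.
Trying y = 4.98 m: A³/T = 10680 — matches.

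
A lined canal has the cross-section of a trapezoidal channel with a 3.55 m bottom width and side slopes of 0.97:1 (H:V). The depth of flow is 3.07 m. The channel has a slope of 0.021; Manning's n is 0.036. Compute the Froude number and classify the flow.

supercritical

With bottom width b = 3.55 m and side slope z = 0.97: A = (b + zy)y = (3.55 + 0.97×3.07)×3.07 = 20.04 m²; P = b + 2y√(1+z²) = 3.55 + 2×3.07×1.393 = 12.1 m.
Hydraulic radius R = A/P = 20.04/12.1 = 1.656 m.
V = (1/n) R^(2/3) √S = (1/0.036) × 1.656^(2/3) × √0.021 = 5.634 m/s. Hydraulic depth D_h = A/T = 20.04/9.506 = 2.108 m.
Froude number Fr = V/√(g·D_h) = 5.634/√(9.81×2.108) = 1.24, which is greater than 1, so the flow is supercritical.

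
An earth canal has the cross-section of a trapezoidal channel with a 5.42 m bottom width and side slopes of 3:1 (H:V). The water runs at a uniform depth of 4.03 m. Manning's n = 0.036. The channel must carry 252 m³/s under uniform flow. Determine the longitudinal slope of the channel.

S = 0.0055

With bottom width b = 5.42 m and side slope z = 3: A = (b + zy)y = (5.42 + 3×4.03)×4.03 = 70.57 m²; P = b + 2y√(1+z²) = 5.42 + 2×4.03×3.162 = 30.91 m.
Hydraulic radius R = A/P = 70.57/30.91 = 2.283 m.
From Manning's equation, S = [nQ / (1 A R^(2/3))]² = [0.036 × 252 / (1 × 70.57 × 2.283^(2/3))]² = 0.0055.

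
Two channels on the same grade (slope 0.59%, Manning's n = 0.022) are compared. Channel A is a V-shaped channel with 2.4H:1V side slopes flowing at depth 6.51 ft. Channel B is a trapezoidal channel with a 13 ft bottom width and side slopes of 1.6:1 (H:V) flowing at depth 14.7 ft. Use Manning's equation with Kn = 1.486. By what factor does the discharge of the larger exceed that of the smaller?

10

Channel A: For a triangular section with side slope z = 2.4: A = zy² = 2.4×6.51² = 101.7 ft²; P = 2y√(1+z²) = 2×6.51×2.6 = 33.85 ft. Hydraulic radius R = A/P = 101.7/33.85 = 3.005 ft. Q_A = (1.486/0.022)·101.7·3.005^(2/3)·√0.0059 = 1099 ft³/s.
Channel B: With bottom width b = 13 ft and side slope z = 1.6: A = (b + zy)y = (13 + 1.6×14.7)×14.7 = 536.8 ft²; P = b + 2y√(1+z²) = 13 + 2×14.7×1.887 = 68.47 ft. Hydraulic radius R = A/P = 536.8/68.47 = 7.84 ft. Q_B = (1.486/0.022)·536.8·7.84^(2/3)·√0.0059 = 10990 ft³/s.
The larger discharge is 10990 ft³/s and the smaller is 1099 ft³/s; the ratio is 10.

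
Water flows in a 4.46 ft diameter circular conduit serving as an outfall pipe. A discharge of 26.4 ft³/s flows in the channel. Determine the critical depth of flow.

y_c = 1.47 ft

At critical depth, Q² T / (g A³) = 1, i.e. A³/T = Q²/g = 26.4²/32.2 = 21.64.
Trying y = 1.84 ft: A³/T = 51.21 — too large.
Trying y = 1.1 ft: A³/T = 6.997 — too small.
Trying y = 1.47 ft: A³/T = 21.57 — close enough.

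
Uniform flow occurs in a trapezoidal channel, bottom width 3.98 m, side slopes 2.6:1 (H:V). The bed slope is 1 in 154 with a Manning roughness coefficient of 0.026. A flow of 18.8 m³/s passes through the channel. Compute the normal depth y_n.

y_n = 1.09 m

Manning's equation rearranged: A R^(2/3) = nQ / (1·√S) = 0.026 × 18.8 / (√0.006494) = 6.066.
At y = 1.37 m: A R^(2/3) = 9.558 — too large.
At y = 1.09 m: A R^(2/3) = 6.07 — ≈ 6.066.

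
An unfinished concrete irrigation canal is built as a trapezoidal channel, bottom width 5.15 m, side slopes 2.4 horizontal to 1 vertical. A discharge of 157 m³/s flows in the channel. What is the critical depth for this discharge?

At critical depth, Q² T / (g A³) = 1, i.e. A³/T = Q²/g = 157²/9.81 = 2513.
Trying y = 3.77 m: A³/T = 6597 — too large.
Trying y = 2.1 m: A³/T = 643.4 — too small.
Trying y = 2.97 m: A³/T = 2499 — ≈ 2513.

y_c = 2.97 m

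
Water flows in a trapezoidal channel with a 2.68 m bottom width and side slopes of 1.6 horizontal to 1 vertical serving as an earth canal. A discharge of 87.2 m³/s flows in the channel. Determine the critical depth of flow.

At critical depth, Q² T / (g A³) = 1, i.e. A³/T = Q²/g = 87.2²/9.81 = 775.1.
Try y = 3.64 m: A³/T = 2070 — high.
Try y = 2.16 m: A³/T = 242.7 — low.
Try y = 2.88 m: A³/T = 777.3 — ≈ 775.1.

y_c = 2.88 m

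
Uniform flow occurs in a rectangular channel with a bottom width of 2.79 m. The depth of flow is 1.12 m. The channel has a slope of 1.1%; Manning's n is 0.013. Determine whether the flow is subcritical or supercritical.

supercritical

Flow area A = b·y = 2.79 × 1.12 = 3.125 m². Wetted perimeter P = b + 2y = 2.79 + 2×1.12 = 5.03 m.
Hydraulic radius R = A/P = 3.125/5.03 = 0.6212 m.
V = (1/n) R^(2/3) √S = (1/0.013) × 0.6212^(2/3) × √0.011 = 5.874 m/s. Hydraulic depth D_h = A/T = 3.125/2.79 = 1.12 m.
Froude number Fr = V/√(g·D_h) = 5.874/√(9.81×1.12) = 1.77, which is greater than 1, so the flow is supercritical.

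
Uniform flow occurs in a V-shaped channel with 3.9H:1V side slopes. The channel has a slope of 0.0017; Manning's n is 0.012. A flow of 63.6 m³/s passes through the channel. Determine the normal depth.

Manning's equation rearranged: A R^(2/3) = nQ / (1·√S) = 0.012 × 63.6 / (√0.0017) = 18.51.
Trying y = 2.43 m: A R^(2/3) = 25.67 — high.
Trying y = 1.83 m: A R^(2/3) = 12.05 — low.
Trying y = 2.15 m: A R^(2/3) = 18.52 — close enough.

y_n = 2.15 m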